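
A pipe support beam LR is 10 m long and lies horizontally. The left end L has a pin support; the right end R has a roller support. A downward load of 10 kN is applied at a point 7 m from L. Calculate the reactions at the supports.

L_x = 0, L_y = 3.000 kN, R_y = 7.000 kN

Taking moments about L: R_y·10 − 10·7 = 0 → R_y = 70/10 = 7.000 kN.
ΣF_y = 0: L_y + 7 − 10 = 0 → L_y = 3.000 kN.
ΣF_x = 0: no horizontal applied forces, so L_x = 0.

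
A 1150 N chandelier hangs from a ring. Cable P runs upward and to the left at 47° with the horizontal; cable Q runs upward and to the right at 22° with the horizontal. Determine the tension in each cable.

ΣF_x = 0: −T_P·cos47° + T_Q·cos22° = 0 → T_Q = 0.735559·T_P.
ΣF_y = 0: T_P·sin47° + T_Q·sin22° = 1150.
Substitute: T_P·(0.731354 + 0.735559·0.374607) = 1150 → T_P = 1142.12 ≈ 1142 N.
Then T_Q = 0.735559 × 1142.12 = 840.1 N.

T_P = 1142 N, T_Q = 840.1 N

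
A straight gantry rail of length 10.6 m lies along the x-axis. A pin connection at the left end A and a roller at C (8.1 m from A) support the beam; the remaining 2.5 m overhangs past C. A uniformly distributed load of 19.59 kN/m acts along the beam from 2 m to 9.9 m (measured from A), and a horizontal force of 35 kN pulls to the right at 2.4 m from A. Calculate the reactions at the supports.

Resultant of the distributed load: 19.59 × 7.9 = 154.761 kN at 5.95 m from A.
ΣM about A: C_y·8.1 − (19.59·7.9)·5.95 = 0 → C_y = 920.82795/8.1 = 113.682 ≈ 113.7 kN.
ΣF_y = 0: A_y + 113.682 − 19.59·7.9 = 0 → A_y = 41.08 kN.
ΣF_x = 0: A_x + 35 = 0 → A_x = -35.00 kN.

A_x = -35.00 kN, A_y = 41.08 kN, C_y = 113.7 kN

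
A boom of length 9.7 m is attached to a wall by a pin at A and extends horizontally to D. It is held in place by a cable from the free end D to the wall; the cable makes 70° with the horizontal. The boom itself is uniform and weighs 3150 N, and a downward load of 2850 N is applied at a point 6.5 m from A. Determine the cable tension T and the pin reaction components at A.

ΣM about A: T·sin70°·9.7 − 3150·4.85 − 2850·6.5 = 0 → T = 33802.5/(9.7·0.939693) = 3708.44 ≈ 3708 N.
ΣF_x = 0: A_x − T·cos70° = 0 → A_x = 3708.44 × 0.34202 = 1268 N.
ΣF_y = 0: A_y + T·sin70° − 3150 − 2850 = 0 → A_y = 6000 − 3708.44 × 0.939693 = 2515 N.

T = 3708 N, A_x = 1268 N, A_y = 2515 N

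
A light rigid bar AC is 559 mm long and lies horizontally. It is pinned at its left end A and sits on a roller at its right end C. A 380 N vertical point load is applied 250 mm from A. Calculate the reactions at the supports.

A_x = 0, A_y = 210.1 N, C_y = 169.9 N

Moments about A: C_y·559 − 380·250 = 0 → C_y = 95000/559 = 169.946 ≈ 169.9 N.
ΣF_y = 0: A_y + 169.946 − 380 = 0 → A_y = 210.1 N.
ΣF_x = 0: no horizontal applied forces, so A_x = 0.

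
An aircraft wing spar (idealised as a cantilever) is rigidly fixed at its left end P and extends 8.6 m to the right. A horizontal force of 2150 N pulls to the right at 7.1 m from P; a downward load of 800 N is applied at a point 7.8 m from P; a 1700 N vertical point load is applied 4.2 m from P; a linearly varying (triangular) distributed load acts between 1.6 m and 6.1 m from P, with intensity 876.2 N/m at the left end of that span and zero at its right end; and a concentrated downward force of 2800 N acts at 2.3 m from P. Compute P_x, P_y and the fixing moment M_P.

Resultant of the triangular load: ½ × 876.2 × 4.5 = 1971.45 N, acting at 3.1 m from P (one-third of the span from the peak).
ΣF_x = 0: P_x + 2150 = 0 → P_x = -2150 N.
ΣF_y = 0: P_y − 800 − 1700 − ½·876.2·4.5 − 2800 = 0 → P_y = 7271 N.
ΣM about P: M_P − 800·7.8 − 1700·4.2 − (½·876.2·4.5)·3.1 − 2800·2.3 = 0 → M_P = 25930 N·m.

P_x = -2150 N, P_y = 7271 N, M_P = 25930 N·m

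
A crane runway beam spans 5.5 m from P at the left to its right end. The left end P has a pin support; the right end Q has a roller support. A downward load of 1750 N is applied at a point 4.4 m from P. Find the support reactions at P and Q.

Moments about P: Q_y·5.5 − 1750·4.4 = 0 → Q_y = 7700/5.5 = 1400 N.
ΣF_y = 0: P_y + 1400 − 1750 = 0 → P_y = 350.0 N.
ΣF_x = 0: no horizontal applied forces, so P_x = 0.

P_x = 0, P_y = 350.0 N, Q_y = 1400 N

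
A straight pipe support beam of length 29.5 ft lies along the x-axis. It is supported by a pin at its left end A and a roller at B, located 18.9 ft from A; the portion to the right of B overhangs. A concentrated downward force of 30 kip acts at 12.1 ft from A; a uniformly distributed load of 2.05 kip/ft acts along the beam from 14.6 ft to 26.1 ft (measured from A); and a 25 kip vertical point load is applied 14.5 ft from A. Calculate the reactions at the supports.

Resultant of the distributed load: 2.05 × 11.5 = 23.575 kip at 20.35 ft from A.
Moments about A: B_y·18.9 − 30·12.1 − (2.05·11.5)·20.35 − 25·14.5 = 0 → B_y = 1205.25125/18.9 = 63.7699 ≈ 63.77 kip.
ΣF_y = 0: A_y + 63.7699 − 30 − 2.05·11.5 − 25 = 0 → A_y = 14.81 kip.
ΣF_x = 0: no horizontal applied forces, so A_x = 0.

A_x = 0, A_y = 14.81 kip, B_y = 63.77 kip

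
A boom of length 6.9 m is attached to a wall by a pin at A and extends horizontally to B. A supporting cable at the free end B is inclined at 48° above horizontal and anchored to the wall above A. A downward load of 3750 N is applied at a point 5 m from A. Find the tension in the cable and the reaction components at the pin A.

T = 3657 N, A_x = 2447 N, A_y = 1033 N

ΣM about A: T·sin48°·6.9 − 3750·5 = 0 → T = 18750/(6.9·0.743145) = 3656.61 ≈ 3657 N.
ΣF_x = 0: A_x − T·cos48° = 0 → A_x = 3656.61 × 0.669131 = 2447 N.
ΣF_y = 0: A_y + T·sin48° − 3750 = 0 → A_y = 3750 − 3656.61 × 0.743145 = 1033 N.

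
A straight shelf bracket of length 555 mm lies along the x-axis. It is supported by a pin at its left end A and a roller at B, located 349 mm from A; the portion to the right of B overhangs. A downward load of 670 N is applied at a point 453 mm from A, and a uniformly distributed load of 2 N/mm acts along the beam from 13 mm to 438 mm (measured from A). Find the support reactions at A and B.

Resultant of the distributed load: 2 × 425 = 850 N at 225.5 mm from A.
Taking moments about A: B_y·349 − 670·453 − (2·425)·225.5 = 0 → B_y = 495185/349 = 1418.87 ≈ 1419 N.
ΣF_y = 0: A_y + 1418.87 − 670 − 2·425 = 0 → A_y = 101.1 N.
ΣF_x = 0: no horizontal applied forces, so A_x = 0.

A_x = 0, A_y = 101.1 N, B_y = 1419 N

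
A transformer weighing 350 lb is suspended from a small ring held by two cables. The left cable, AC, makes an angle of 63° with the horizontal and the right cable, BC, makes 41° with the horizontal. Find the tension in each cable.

ΣF_x = 0: −T_AC·cos63° + T_BC·cos41° = 0 → T_BC = 0.601543·T_AC.
ΣF_y = 0: T_AC·sin63° + T_BC·sin41° = 350.
Substitute: T_AC·(0.891007 + 0.601543·0.656059) = 350 → T_AC = 272.235 ≈ 272.2 lb.
Then T_BC = 0.601543 × 272.235 = 163.8 lb.

T_AC = 272.2 lb, T_BC = 163.8 lb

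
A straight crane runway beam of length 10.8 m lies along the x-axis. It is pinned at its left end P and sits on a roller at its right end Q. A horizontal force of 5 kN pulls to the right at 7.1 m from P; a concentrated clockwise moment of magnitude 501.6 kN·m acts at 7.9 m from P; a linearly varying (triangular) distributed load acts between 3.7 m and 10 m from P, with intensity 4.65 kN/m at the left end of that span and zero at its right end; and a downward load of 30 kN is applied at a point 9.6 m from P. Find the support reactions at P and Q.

P_x = -5.000 kN, P_y = -36.33 kN, Q_y = 80.98 kN

Resultant of the triangular load: ½ × 4.65 × 6.3 = 14.6475 kN, acting at 5.8 m from P (one-third of the span from the peak).
Taking moments about P: Q_y·10.8 − 501.6 − (½·4.65·6.3)·5.8 − 30·9.6 = 0 → Q_y = 874.5555/10.8 = 80.9774 ≈ 80.98 kN.
ΣF_y = 0: P_y + 80.9774 − ½·4.65·6.3 − 30 = 0 → P_y = -36.33 kN.
ΣF_x = 0: P_x + 5 = 0 → P_x = -5.000 kN.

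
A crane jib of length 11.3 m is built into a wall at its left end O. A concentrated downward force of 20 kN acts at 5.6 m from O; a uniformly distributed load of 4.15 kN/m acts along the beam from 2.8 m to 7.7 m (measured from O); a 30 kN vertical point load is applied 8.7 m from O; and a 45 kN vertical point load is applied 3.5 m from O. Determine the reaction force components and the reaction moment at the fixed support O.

Resultant of the distributed load: 4.15 × 4.9 = 20.335 kN at 5.25 m from O.
ΣF_x = 0: O_x = 0.
ΣF_y = 0: O_y − 20 − 4.15·4.9 − 30 − 45 = 0 → O_y = 115.3 kN.
ΣM about O: M_O − 20·5.6 − (4.15·4.9)·5.25 − 30·8.7 − 45·3.5 = 0 → M_O = 637.3 kN·m.

O_x = 0, O_y = 115.3 kN, M_O = 637.3 kN·m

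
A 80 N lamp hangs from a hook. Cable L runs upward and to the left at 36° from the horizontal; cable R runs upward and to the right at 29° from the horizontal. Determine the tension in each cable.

T_L = 77.20 N, T_R = 71.41 N

ΣF_x = 0: −T_L·cos36° + T_R·cos29° = 0 → T_R = 0.924993·T_L.
ΣF_y = 0: T_L·sin36° + T_R·sin29° = 80.
Substitute: T_L·(0.587785 + 0.924993·0.48481) = 80 → T_L = 77.2029 ≈ 77.20 N.
Then T_R = 0.924993 × 77.2029 = 71.41 N.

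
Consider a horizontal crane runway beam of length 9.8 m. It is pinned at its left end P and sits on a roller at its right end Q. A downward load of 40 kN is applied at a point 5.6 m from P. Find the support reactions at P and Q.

P_x = 0, P_y = 17.14 kN, Q_y = 22.86 kN

Moments about P: Q_y·9.8 − 40·5.6 = 0 → Q_y = 224/9.8 = 22.8571 ≈ 22.86 kN.
ΣF_y = 0: P_y + 22.8571 − 40 = 0 → P_y = 17.14 kN.
ΣF_x = 0: no horizontal applied forces, so P_x = 0.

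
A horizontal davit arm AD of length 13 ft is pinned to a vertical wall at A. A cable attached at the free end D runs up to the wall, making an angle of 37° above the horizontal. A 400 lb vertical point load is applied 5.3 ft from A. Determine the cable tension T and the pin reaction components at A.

T = 271.0 lb, A_x = 216.4 lb, A_y = 236.9 lb

ΣM about A: T·sin37°·13 − 400·5.3 = 0 → T = 2120/(13·0.601815) = 270.975 ≈ 271.0 lb.
ΣF_x = 0: A_x − T·cos37° = 0 → A_x = 270.975 × 0.798636 = 216.4 lb.
ΣF_y = 0: A_y + T·sin37° − 400 = 0 → A_y = 400 − 270.975 × 0.601815 = 236.9 lb.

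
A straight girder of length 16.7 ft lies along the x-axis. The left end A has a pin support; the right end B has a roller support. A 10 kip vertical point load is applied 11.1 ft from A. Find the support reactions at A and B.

A_x = 0, A_y = 3.353 kip, B_y = 6.647 kip

ΣM about A: B_y·16.7 − 10·11.1 = 0 → B_y = 111/16.7 = 6.64671 ≈ 6.647 kip.
ΣF_y = 0: A_y + 6.64671 − 10 = 0 → A_y = 3.353 kip.
ΣF_x = 0: no horizontal applied forces, so A_x = 0.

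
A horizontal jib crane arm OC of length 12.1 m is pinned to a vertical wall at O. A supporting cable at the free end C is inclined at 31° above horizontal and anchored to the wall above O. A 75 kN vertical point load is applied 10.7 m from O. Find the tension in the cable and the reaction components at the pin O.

T = 128.8 kN, O_x = 110.4 kN, O_y = 8.678 kN

ΣM about O: T·sin31°·12.1 − 75·10.7 = 0 → T = 802.5/(12.1·0.515038) = 128.772 ≈ 128.8 kN.
ΣF_x = 0: O_x − T·cos31° = 0 → O_x = 128.772 × 0.857167 = 110.4 kN.
ΣF_y = 0: O_y + T·sin31° − 75 = 0 → O_y = 75 − 128.772 × 0.515038 = 8.678 kN.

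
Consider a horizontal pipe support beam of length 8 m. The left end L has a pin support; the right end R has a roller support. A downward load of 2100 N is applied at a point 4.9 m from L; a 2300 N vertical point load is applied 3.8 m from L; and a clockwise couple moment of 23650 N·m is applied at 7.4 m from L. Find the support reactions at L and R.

L_x = 0, L_y = -935.0 N, R_y = 5335 N

Taking moments about L: R_y·8 − 2100·4.9 − 2300·3.8 − 23650 = 0 → R_y = 42680/8 = 5335 N.
ΣF_y = 0: L_y + 5335 − 2100 − 2300 = 0 → L_y = -935.0 N.
ΣF_x = 0: no horizontal applied forces, so L_x = 0.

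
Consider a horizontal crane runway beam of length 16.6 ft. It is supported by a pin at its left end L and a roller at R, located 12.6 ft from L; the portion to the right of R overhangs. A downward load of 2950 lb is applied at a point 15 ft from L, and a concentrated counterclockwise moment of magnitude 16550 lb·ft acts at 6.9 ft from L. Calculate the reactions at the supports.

Taking moments about L: R_y·12.6 − 2950·15 + 16550 = 0 → R_y = 27700/12.6 = 2198.41 ≈ 2198 lb.
ΣF_y = 0: L_y + 2198.41 − 2950 = 0 → L_y = 751.6 lb.
ΣF_x = 0: no horizontal applied forces, so L_x = 0.

L_x = 0, L_y = 751.6 lb, R_y = 2198 lb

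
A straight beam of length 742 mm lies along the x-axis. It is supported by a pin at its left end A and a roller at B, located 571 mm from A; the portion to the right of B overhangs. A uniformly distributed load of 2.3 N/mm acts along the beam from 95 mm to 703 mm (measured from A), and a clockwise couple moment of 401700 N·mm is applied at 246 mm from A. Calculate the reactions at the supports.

A_x = 0, A_y = -282.3 N, B_y = 1681 N

Resultant of the distributed load: 2.3 × 608 = 1398.4 N at 399 mm from A.
ΣM about A: B_y·571 − (2.3·608)·399 − 401700 = 0 → B_y = 959661.6/571 = 1680.67 ≈ 1681 N.
ΣF_y = 0: A_y + 1680.67 − 2.3·608 = 0 → A_y = -282.3 N.
ΣF_x = 0: no horizontal applied forces, so A_x = 0.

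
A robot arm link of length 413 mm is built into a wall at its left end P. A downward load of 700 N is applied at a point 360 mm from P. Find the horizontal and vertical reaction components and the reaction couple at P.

ΣF_x = 0: P_x = 0.
ΣF_y = 0: P_y − 700 = 0 → P_y = 700.0 N.
ΣM about P: M_P − 700·360 = 0 → M_P = 252000 N·mm.

P_x = 0, P_y = 700.0 N, M_P = 252000 N·mm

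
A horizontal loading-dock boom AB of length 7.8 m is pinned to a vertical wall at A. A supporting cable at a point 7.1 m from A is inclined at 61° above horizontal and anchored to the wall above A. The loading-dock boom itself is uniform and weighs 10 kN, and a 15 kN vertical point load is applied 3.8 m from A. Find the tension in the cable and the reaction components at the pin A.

T = 15.46 kN, A_x = 7.495 kN, A_y = 11.48 kN

ΣM about A: T·sin61°·7.1 − 10·3.9 − 15·3.8 = 0 → T = 96/(7.1·0.87462) = 15.4594 ≈ 15.46 kN.
ΣF_x = 0: A_x − T·cos61° = 0 → A_x = 15.4594 × 0.48481 = 7.495 kN.
ΣF_y = 0: A_y + T·sin61° − 10 − 15 = 0 → A_y = 25 − 15.4594 × 0.87462 = 11.48 kN.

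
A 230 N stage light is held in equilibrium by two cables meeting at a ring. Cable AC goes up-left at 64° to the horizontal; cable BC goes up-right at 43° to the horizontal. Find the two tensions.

T_AC = 175.9 N, T_BC = 105.4 N

ΣF_x = 0: −T_AC·cos64° + T_BC·cos43° = 0 → T_BC = 0.599397·T_AC.
ΣF_y = 0: T_AC·sin64° + T_BC·sin43° = 230.
Substitute: T_AC·(0.898794 + 0.599397·0.681998) = 230 → T_AC = 175.897 ≈ 175.9 N.
Then T_BC = 0.599397 × 175.897 = 105.4 N.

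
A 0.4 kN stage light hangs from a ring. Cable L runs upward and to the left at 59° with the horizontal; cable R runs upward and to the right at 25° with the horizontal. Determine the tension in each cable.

ΣF_x = 0: −T_L·cos59° + T_R·cos25° = 0 → T_R = 0.568282·T_L.
ΣF_y = 0: T_L·sin59° + T_R·sin25° = 0.4.
Substitute: T_L·(0.857167 + 0.568282·0.422618) = 0.4 → T_L = 0.36452 ≈ 0.3645 kN.
Then T_R = 0.568282 × 0.36452 = 0.2072 kN.

T_L = 0.3645 kN, T_R = 0.2072 kN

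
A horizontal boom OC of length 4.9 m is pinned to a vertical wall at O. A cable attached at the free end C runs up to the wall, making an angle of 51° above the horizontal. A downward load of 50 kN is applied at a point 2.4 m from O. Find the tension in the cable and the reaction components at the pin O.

ΣM about O: T·sin51°·4.9 − 50·2.4 = 0 → T = 120/(4.9·0.777146) = 31.5125 ≈ 31.51 kN.
ΣF_x = 0: O_x − T·cos51° = 0 → O_x = 31.5125 × 0.62932 = 19.83 kN.
ΣF_y = 0: O_y + T·sin51° − 50 = 0 → O_y = 50 − 31.5125 × 0.777146 = 25.51 kN.

T = 31.51 kN, O_x = 19.83 kN, O_y = 25.51 kN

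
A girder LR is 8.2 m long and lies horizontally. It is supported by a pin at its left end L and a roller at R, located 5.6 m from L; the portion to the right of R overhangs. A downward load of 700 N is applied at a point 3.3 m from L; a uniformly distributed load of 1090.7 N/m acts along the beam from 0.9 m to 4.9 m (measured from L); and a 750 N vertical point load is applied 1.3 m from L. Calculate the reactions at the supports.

Resultant of the distributed load: 1090.7 × 4 = 4362.8 N at 2.9 m from L.
ΣM about L: R_y·5.6 − 700·3.3 − (1090.7·4)·2.9 − 750·1.3 = 0 → R_y = 15937.12/5.6 = 2845.91 ≈ 2846 N.
ΣF_y = 0: L_y + 2845.91 − 700 − 1090.7·4 − 750 = 0 → L_y = 2967 N.
ΣF_x = 0: no horizontal applied forces, so L_x = 0.

L_x = 0, L_y = 2967 N, R_y = 2846 N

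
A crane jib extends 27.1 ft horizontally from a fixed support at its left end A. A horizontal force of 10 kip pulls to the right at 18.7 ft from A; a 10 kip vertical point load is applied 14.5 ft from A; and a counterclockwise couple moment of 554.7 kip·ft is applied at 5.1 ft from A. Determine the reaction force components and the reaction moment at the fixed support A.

ΣF_x = 0: A_x + 10 = 0 → A_x = -10.00 kip.
ΣF_y = 0: A_y − 10 = 0 → A_y = 10.00 kip.
ΣM about A: M_A − 10·14.5 + 554.7 = 0 → M_A = -409.7 kip·ft.

A_x = -10.00 kip, A_y = 10.00 kip, M_A = -409.7 kip·ft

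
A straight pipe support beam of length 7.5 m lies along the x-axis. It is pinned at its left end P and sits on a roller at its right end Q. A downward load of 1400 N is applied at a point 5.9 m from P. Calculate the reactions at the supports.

P_x = 0, P_y = 298.7 N, Q_y = 1101 N

Moments about P: Q_y·7.5 − 1400·5.9 = 0 → Q_y = 8260/7.5 = 1101.33 ≈ 1101 N.
ΣF_y = 0: P_y + 1101.33 − 1400 = 0 → P_y = 298.7 N.
ΣF_x = 0: no horizontal applied forces, so P_x = 0.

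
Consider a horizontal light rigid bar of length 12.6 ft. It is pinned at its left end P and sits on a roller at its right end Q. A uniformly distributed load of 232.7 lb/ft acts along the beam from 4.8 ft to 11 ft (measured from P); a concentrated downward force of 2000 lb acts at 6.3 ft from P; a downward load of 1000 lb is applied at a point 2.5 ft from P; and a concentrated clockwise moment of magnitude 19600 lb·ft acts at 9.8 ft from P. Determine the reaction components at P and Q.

P_x = 0, P_y = 784.2 lb, Q_y = 3659 lb

Resultant of the distributed load: 232.7 × 6.2 = 1442.74 lb at 7.9 ft from P.
ΣM about P: Q_y·12.6 − (232.7·6.2)·7.9 − 2000·6.3 − 1000·2.5 − 19600 = 0 → Q_y = 46097.646/12.6 = 3658.54 ≈ 3659 lb.
ΣF_y = 0: P_y + 3658.54 − 232.7·6.2 − 2000 − 1000 = 0 → P_y = 784.2 lb.
ΣF_x = 0: no horizontal applied forces, so P_x = 0.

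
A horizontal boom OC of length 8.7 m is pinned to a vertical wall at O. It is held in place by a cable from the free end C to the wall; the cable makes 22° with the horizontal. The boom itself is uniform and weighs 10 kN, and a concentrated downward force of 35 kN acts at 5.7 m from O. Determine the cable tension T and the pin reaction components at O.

T = 74.56 kN, O_x = 69.13 kN, O_y = 17.07 kN

ΣM about O: T·sin22°·8.7 − 10·4.35 − 35·5.7 = 0 → T = 243/(8.7·0.374607) = 74.5609 ≈ 74.56 kN.
ΣF_x = 0: O_x − T·cos22° = 0 → O_x = 74.5609 × 0.927184 = 69.13 kN.
ΣF_y = 0: O_y + T·sin22° − 10 − 35 = 0 → O_y = 45 − 74.5609 × 0.374607 = 17.07 kN.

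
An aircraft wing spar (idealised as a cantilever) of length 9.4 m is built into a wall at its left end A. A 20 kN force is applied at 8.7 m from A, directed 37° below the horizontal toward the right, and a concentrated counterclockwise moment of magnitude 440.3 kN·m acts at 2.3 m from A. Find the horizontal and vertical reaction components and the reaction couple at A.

ΣF_x = 0: A_x + 20·cos37° = 0 → A_x = -15.97 kN.
ΣF_y = 0: A_y − 20·sin37° = 0 → A_y = 12.04 kN.
ΣM about A: M_A − 20·sin37°·8.7 + 440.3 = 0 → M_A = -335.6 kN·m.

A_x = -15.97 kN, A_y = 12.04 kN, M_A = -335.6 kN·m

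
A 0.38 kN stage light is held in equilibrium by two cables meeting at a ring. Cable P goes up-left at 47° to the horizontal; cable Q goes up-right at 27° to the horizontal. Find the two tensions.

T_P = 0.3522 kN, T_Q = 0.2696 kN

ΣF_x = 0: −T_P·cos47° + T_Q·cos27° = 0 → T_Q = 0.765425·T_P.
ΣF_y = 0: T_P·sin47° + T_Q·sin27° = 0.38.
Substitute: T_P·(0.731354 + 0.765425·0.45399) = 0.38 → T_P = 0.352227 ≈ 0.3522 kN.
Then T_Q = 0.765425 × 0.352227 = 0.2696 kN.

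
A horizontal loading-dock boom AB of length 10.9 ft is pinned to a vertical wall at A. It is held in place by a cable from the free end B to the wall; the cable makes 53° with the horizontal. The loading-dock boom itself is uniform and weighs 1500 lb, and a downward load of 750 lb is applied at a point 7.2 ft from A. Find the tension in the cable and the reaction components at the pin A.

T = 1559 lb, A_x = 938.5 lb, A_y = 1005 lb

ΣM about A: T·sin53°·10.9 − 1500·5.45 − 750·7.2 = 0 → T = 13575/(10.9·0.798636) = 1559.42 ≈ 1559 lb.
ΣF_x = 0: A_x − T·cos53° = 0 → A_x = 1559.42 × 0.601815 = 938.5 lb.
ΣF_y = 0: A_y + T·sin53° − 1500 − 750 = 0 → A_y = 2250 − 1559.42 × 0.798636 = 1005 lb.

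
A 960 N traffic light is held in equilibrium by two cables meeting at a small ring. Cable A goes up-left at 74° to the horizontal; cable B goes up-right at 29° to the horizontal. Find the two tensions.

T_A = 861.7 N, T_B = 271.6 N

ΣF_x = 0: −T_A·cos74° + T_B·cos29° = 0 → T_B = 0.315151·T_A.
ΣF_y = 0: T_A·sin74° + T_B·sin29° = 960.
Substitute: T_A·(0.961262 + 0.315151·0.48481) = 960 → T_A = 861.72 ≈ 861.7 N.
Then T_B = 0.315151 × 861.72 = 271.6 N.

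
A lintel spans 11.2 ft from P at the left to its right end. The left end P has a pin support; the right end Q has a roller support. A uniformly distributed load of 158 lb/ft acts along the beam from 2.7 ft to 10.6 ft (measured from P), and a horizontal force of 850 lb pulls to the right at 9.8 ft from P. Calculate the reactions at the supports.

Resultant of the distributed load: 158 × 7.9 = 1248.2 lb at 6.65 ft from P.
Moments about P: Q_y·11.2 − (158·7.9)·6.65 = 0 → Q_y = 8300.53/11.2 = 741.119 ≈ 741.1 lb.
ΣF_y = 0: P_y + 741.119 − 158·7.9 = 0 → P_y = 507.1 lb.
ΣF_x = 0: P_x + 850 = 0 → P_x = -850.0 lb.

P_x = -850.0 lb, P_y = 507.1 lb, Q_y = 741.1 lb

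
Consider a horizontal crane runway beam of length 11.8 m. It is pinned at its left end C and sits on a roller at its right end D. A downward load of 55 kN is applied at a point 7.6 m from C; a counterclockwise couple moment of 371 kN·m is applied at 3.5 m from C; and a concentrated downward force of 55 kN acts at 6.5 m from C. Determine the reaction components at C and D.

C_x = 0, C_y = 75.72 kN, D_y = 34.28 kN

Moments about C: D_y·11.8 − 55·7.6 + 371 − 55·6.5 = 0 → D_y = 404.5/11.8 = 34.2797 ≈ 34.28 kN.
ΣF_y = 0: C_y + 34.2797 − 55 − 55 = 0 → C_y = 75.72 kN.
ΣF_x = 0: no horizontal applied forces, so C_x = 0.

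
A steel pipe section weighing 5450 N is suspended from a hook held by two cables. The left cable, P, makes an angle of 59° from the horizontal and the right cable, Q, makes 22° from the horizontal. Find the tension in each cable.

ΣF_x = 0: −T_P·cos59° + T_Q·cos22° = 0 → T_Q = 0.555486·T_P.
ΣF_y = 0: T_P·sin59° + T_Q·sin22° = 5450.
Substitute: T_P·(0.857167 + 0.555486·0.374607) = 5450 → T_P = 5116.14 ≈ 5116 N.
Then T_Q = 0.555486 × 5116.14 = 2842 N.

T_P = 5116 N, T_Q = 2842 N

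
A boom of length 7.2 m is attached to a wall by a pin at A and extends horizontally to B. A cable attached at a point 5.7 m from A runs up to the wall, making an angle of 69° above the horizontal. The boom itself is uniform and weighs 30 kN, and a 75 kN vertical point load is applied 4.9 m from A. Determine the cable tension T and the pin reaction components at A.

T = 89.36 kN, A_x = 32.02 kN, A_y = 21.58 kN

ΣM about A: T·sin69°·5.7 − 30·3.6 − 75·4.9 = 0 → T = 475.5/(5.7·0.93358) = 89.3561 ≈ 89.36 kN.
ΣF_x = 0: A_x − T·cos69° = 0 → A_x = 89.3561 × 0.358368 = 32.02 kN.
ΣF_y = 0: A_y + T·sin69° − 30 − 75 = 0 → A_y = 105 − 89.3561 × 0.93358 = 21.58 kN.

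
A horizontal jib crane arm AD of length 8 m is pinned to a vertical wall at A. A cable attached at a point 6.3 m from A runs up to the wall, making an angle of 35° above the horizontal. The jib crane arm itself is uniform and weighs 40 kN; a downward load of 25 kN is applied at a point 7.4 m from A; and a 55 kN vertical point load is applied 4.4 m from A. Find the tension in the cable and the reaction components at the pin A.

ΣM about A: T·sin35°·6.3 − 40·4 − 25·7.4 − 55·4.4 = 0 → T = 587/(6.3·0.573576) = 162.445 ≈ 162.4 kN.
ΣF_x = 0: A_x − T·cos35° = 0 → A_x = 162.445 × 0.819152 = 133.1 kN.
ΣF_y = 0: A_y + T·sin35° − 40 − 25 − 55 = 0 → A_y = 120 − 162.445 × 0.573576 = 26.83 kN.

T = 162.4 kN, A_x = 133.1 kN, A_y = 26.83 kN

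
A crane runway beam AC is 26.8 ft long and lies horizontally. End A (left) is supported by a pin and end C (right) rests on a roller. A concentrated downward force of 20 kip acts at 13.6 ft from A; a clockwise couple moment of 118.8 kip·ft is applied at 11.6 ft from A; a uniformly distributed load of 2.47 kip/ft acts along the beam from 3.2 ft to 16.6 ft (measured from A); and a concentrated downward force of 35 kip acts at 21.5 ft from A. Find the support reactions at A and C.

A_x = 0, A_y = 33.21 kip, C_y = 54.89 kip

Resultant of the distributed load: 2.47 × 13.4 = 33.098 kip at 9.9 ft from A.
Moments about A: C_y·26.8 − 20·13.6 − 118.8 − (2.47·13.4)·9.9 − 35·21.5 = 0 → C_y = 1470.9702/26.8 = 54.8869 ≈ 54.89 kip.
ΣF_y = 0: A_y + 54.8869 − 20 − 2.47·13.4 − 35 = 0 → A_y = 33.21 kip.
ΣF_x = 0: no horizontal applied forces, so A_x = 0.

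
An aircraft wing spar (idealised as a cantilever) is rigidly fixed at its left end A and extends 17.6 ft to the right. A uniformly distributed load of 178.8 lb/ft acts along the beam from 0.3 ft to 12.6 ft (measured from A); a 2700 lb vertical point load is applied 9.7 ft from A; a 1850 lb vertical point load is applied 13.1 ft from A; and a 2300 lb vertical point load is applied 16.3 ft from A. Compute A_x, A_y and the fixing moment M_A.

A_x = 0, A_y = 9049 lb, M_A = 102100 lb·ft

Resultant of the distributed load: 178.8 × 12.3 = 2199.24 lb at 6.45 ft from A.
ΣF_x = 0: A_x = 0.
ΣF_y = 0: A_y − 178.8·12.3 − 2700 − 1850 − 2300 = 0 → A_y = 9049 lb.
ΣM about A: M_A − (178.8·12.3)·6.45 − 2700·9.7 − 1850·13.1 − 2300·16.3 = 0 → M_A = 102100 lb·ft.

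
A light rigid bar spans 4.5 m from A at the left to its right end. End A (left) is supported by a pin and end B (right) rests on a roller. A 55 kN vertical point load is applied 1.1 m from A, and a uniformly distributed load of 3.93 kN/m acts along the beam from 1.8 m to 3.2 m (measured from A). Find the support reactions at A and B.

Resultant of the distributed load: 3.93 × 1.4 = 5.502 kN at 2.5 m from A.
Taking moments about A: B_y·4.5 − 55·1.1 − (3.93·1.4)·2.5 = 0 → B_y = 74.255/4.5 = 16.5011 ≈ 16.50 kN.
ΣF_y = 0: A_y + 16.5011 − 55 − 3.93·1.4 = 0 → A_y = 44.00 kN.
ΣF_x = 0: no horizontal applied forces, so A_x = 0.

A_x = 0, A_y = 44.00 kN, B_y = 16.50 kN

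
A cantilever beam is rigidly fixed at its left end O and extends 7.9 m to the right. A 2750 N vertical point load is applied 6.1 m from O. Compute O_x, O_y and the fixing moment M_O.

ΣF_x = 0: O_x = 0.
ΣF_y = 0: O_y − 2750 = 0 → O_y = 2750 N.
ΣM about O: M_O − 2750·6.1 = 0 → M_O = 16780 N·m.

O_x = 0, O_y = 2750 N, M_O = 16780 N·m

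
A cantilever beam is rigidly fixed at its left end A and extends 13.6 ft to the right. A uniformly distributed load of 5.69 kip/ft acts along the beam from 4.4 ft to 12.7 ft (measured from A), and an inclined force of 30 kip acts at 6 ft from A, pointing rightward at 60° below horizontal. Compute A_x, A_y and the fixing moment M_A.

Resultant of the distributed load: 5.69 × 8.3 = 47.227 kip at 8.55 ft from A.
ΣF_x = 0: A_x + 30·cos60° = 0 → A_x = -15.00 kip.
ΣF_y = 0: A_y − 5.69·8.3 − 30·sin60° = 0 → A_y = 73.21 kip.
ΣM about A: M_A − (5.69·8.3)·8.55 − 30·sin60°·6 = 0 → M_A = 559.7 kip·ft.

A_x = -15.00 kip, A_y = 73.21 kip, M_A = 559.7 kip·ft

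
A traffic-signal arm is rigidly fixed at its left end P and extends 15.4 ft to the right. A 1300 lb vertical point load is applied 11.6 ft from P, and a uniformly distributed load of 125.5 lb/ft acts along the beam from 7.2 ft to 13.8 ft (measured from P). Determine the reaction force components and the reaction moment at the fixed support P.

P_x = 0, P_y = 2128 lb, M_P = 23780 lb·ft

Resultant of the distributed load: 125.5 × 6.6 = 828.3 lb at 10.5 ft from P.
ΣF_x = 0: P_x = 0.
ΣF_y = 0: P_y − 1300 − 125.5·6.6 = 0 → P_y = 2128 lb.
ΣM about P: M_P − 1300·11.6 − (125.5·6.6)·10.5 = 0 → M_P = 23780 lb·ft.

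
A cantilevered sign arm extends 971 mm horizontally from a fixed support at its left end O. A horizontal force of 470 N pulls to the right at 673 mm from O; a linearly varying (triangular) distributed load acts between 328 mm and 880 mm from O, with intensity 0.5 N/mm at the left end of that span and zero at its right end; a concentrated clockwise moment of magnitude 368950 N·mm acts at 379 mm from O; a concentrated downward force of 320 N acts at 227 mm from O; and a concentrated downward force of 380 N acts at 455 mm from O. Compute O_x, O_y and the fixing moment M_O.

Resultant of the triangular load: ½ × 0.5 × 552 = 138 N, acting at 512 mm from O (one-third of the span from the peak).
ΣF_x = 0: O_x + 470 = 0 → O_x = -470.0 N.
ΣF_y = 0: O_y − ½·0.5·552 − 320 − 380 = 0 → O_y = 838.0 N.
ΣM about O: M_O − (½·0.5·552)·512 − 368950 − 320·227 − 380·455 = 0 → M_O = 685100 N·mm.

O_x = -470.0 N, O_y = 838.0 N, M_O = 685100 N·mm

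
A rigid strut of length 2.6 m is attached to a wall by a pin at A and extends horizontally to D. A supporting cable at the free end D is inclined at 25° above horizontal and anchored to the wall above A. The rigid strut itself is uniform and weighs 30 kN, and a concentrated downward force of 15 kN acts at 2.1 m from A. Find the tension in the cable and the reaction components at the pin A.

T = 64.16 kN, A_x = 58.15 kN, A_y = 17.88 kN

ΣM about A: T·sin25°·2.6 − 30·1.3 − 15·2.1 = 0 → T = 70.5/(2.6·0.422618) = 64.1605 ≈ 64.16 kN.
ΣF_x = 0: A_x − T·cos25° = 0 → A_x = 64.1605 × 0.906308 = 58.15 kN.
ΣF_y = 0: A_y + T·sin25° − 30 − 15 = 0 → A_y = 45 − 64.1605 × 0.422618 = 17.88 kN.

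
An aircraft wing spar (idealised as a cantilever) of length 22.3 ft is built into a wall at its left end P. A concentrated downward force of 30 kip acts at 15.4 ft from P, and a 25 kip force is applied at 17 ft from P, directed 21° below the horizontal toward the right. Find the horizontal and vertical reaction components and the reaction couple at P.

ΣF_x = 0: P_x + 25·cos21° = 0 → P_x = -23.34 kip.
ΣF_y = 0: P_y − 30 − 25·sin21° = 0 → P_y = 38.96 kip.
ΣM about P: M_P − 30·15.4 − 25·sin21°·17 = 0 → M_P = 614.3 kip·ft.

P_x = -23.34 kip, P_y = 38.96 kip, M_P = 614.3 kip·ft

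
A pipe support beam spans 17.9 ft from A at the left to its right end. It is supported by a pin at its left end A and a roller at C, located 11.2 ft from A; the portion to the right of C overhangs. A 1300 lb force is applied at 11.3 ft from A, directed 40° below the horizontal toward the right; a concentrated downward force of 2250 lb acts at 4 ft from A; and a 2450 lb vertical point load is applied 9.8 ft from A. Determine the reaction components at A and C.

A_x = -995.9 lb, A_y = 1745 lb, C_y = 3790 lb

Moments about A: C_y·11.2 − 1300·sin40°·11.3 − 2250·4 − 2450·9.8 = 0 → C_y = 42452.5/11.2 = 3790.4 ≈ 3790 lb.
ΣF_y = 0: A_y + 3790.4 − 1300·sin40° − 2250 − 2450 = 0 → A_y = 1745 lb.
ΣF_x = 0: A_x + 1300·cos40° = 0 → A_x = -995.9 lb.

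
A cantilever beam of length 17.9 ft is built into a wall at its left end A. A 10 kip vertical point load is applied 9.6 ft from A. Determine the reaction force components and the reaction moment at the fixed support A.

ΣF_x = 0: A_x = 0.
ΣF_y = 0: A_y − 10 = 0 → A_y = 10.00 kip.
ΣM about A: M_A − 10·9.6 = 0 → M_A = 96.00 kip·ft.

A_x = 0, A_y = 10.00 kip, M_A = 96.00 kip·ft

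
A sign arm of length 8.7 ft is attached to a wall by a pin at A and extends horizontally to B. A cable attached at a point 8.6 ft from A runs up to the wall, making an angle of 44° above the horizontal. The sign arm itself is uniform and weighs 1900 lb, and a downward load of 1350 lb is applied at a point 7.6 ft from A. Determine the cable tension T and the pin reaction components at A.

T = 3101 lb, A_x = 2231 lb, A_y = 1096 lb

ΣM about A: T·sin44°·8.6 − 1900·4.35 − 1350·7.6 = 0 → T = 18525/(8.6·0.694658) = 3100.91 ≈ 3101 lb.
ΣF_x = 0: A_x − T·cos44° = 0 → A_x = 3100.91 × 0.71934 = 2231 lb.
ΣF_y = 0: A_y + T·sin44° − 1900 − 1350 = 0 → A_y = 3250 − 3100.91 × 0.694658 = 1096 lb.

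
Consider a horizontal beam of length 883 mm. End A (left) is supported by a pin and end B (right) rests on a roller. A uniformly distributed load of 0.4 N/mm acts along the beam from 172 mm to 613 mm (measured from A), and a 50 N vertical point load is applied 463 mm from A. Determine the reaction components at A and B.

Resultant of the distributed load: 0.4 × 441 = 176.4 N at 392.5 mm from A.
Moments about A: B_y·883 − (0.4·441)·392.5 − 50·463 = 0 → B_y = 92387/883 = 104.629 ≈ 104.6 N.
ΣF_y = 0: A_y + 104.629 − 0.4·441 − 50 = 0 → A_y = 121.8 N.
ΣF_x = 0: no horizontal applied forces, so A_x = 0.

A_x = 0, A_y = 121.8 N, B_y = 104.6 N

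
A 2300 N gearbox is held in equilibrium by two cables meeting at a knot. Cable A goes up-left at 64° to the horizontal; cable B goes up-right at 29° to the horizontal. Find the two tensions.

T_A = 2014 N, T_B = 1010 N

ΣF_x = 0: −T_A·cos64° + T_B·cos29° = 0 → T_B = 0.501213·T_A.
ΣF_y = 0: T_A·sin64° + T_B·sin29° = 2300.
Substitute: T_A·(0.898794 + 0.501213·0.48481) = 2300 → T_A = 2014.39 ≈ 2014 N.
Then T_B = 0.501213 × 2014.39 = 1010 N.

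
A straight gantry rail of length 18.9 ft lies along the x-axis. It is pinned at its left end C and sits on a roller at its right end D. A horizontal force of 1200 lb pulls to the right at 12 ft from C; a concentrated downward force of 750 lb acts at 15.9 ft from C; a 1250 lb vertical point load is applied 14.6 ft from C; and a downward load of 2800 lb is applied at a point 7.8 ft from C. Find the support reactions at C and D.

C_x = -1200 lb, C_y = 2048 lb, D_y = 2752 lb

ΣM about C: D_y·18.9 − 750·15.9 − 1250·14.6 − 2800·7.8 = 0 → D_y = 52015/18.9 = 2752.12 ≈ 2752 lb.
ΣF_y = 0: C_y + 2752.12 − 750 − 1250 − 2800 = 0 → C_y = 2048 lb.
ΣF_x = 0: C_x + 1200 = 0 → C_x = -1200 lb.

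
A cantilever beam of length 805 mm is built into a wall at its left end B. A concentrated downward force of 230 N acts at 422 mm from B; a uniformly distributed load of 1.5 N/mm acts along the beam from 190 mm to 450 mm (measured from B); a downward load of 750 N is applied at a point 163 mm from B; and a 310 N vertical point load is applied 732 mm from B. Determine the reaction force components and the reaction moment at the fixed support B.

B_x = 0, B_y = 1680 N, M_B = 571000 N·mm

Resultant of the distributed load: 1.5 × 260 = 390 N at 320 mm from B.
ΣF_x = 0: B_x = 0.
ΣF_y = 0: B_y − 230 − 1.5·260 − 750 − 310 = 0 → B_y = 1680 N.
ΣM about B: M_B − 230·422 − (1.5·260)·320 − 750·163 − 310·732 = 0 → M_B = 571000 N·mm.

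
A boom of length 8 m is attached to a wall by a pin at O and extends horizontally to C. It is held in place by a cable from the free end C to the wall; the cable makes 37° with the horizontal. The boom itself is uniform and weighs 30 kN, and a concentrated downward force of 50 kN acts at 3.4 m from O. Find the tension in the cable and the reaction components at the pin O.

T = 60.23 kN, O_x = 48.11 kN, O_y = 43.75 kN

ΣM about O: T·sin37°·8 − 30·4 − 50·3.4 = 0 → T = 290/(8·0.601815) = 60.2345 ≈ 60.23 kN.
ΣF_x = 0: O_x − T·cos37° = 0 → O_x = 60.2345 × 0.798636 = 48.11 kN.
ΣF_y = 0: O_y + T·sin37° − 30 − 50 = 0 → O_y = 80 − 60.2345 × 0.601815 = 43.75 kN.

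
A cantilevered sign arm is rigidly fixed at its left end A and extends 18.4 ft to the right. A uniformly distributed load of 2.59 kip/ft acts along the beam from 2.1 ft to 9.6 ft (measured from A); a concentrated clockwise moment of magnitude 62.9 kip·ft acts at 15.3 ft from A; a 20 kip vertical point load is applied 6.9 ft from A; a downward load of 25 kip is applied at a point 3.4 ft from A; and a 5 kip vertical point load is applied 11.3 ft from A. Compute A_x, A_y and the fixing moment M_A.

Resultant of the distributed load: 2.59 × 7.5 = 19.425 kip at 5.85 ft from A.
ΣF_x = 0: A_x = 0.
ΣF_y = 0: A_y − 2.59·7.5 − 20 − 25 − 5 = 0 → A_y = 69.42 kip.
ΣM about A: M_A − (2.59·7.5)·5.85 − 62.9 − 20·6.9 − 25·3.4 − 5·11.3 = 0 → M_A = 456.0 kip·ft.

A_x = 0, A_y = 69.42 kip, M_A = 456.0 kip·ft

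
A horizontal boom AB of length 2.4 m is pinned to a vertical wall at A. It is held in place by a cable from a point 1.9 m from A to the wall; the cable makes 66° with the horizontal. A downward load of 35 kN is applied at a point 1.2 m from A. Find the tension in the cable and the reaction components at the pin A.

T = 24.20 kN, A_x = 9.842 kN, A_y = 12.89 kN

ΣM about A: T·sin66°·1.9 − 35·1.2 = 0 → T = 42/(1.9·0.913545) = 24.1972 ≈ 24.20 kN.
ΣF_x = 0: A_x − T·cos66° = 0 → A_x = 24.1972 × 0.406737 = 9.842 kN.
ΣF_y = 0: A_y + T·sin66° − 35 = 0 → A_y = 35 − 24.1972 × 0.913545 = 12.89 kN.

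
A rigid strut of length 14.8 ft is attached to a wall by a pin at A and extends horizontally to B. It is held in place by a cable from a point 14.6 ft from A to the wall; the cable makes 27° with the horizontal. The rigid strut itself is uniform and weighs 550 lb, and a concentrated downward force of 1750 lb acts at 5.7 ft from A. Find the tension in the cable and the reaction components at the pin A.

T = 2119 lb, A_x = 1888 lb, A_y = 1338 lb

ΣM about A: T·sin27°·14.6 − 550·7.4 − 1750·5.7 = 0 → T = 14045/(14.6·0.45399) = 2118.96 ≈ 2119 lb.
ΣF_x = 0: A_x − T·cos27° = 0 → A_x = 2118.96 × 0.891007 = 1888 lb.
ΣF_y = 0: A_y + T·sin27° − 550 − 1750 = 0 → A_y = 2300 − 2118.96 × 0.45399 = 1338 lb.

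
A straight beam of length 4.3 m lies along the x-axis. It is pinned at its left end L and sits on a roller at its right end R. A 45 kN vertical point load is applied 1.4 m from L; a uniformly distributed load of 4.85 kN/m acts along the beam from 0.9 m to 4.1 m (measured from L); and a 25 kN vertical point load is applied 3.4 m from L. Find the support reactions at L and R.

Resultant of the distributed load: 4.85 × 3.2 = 15.52 kN at 2.5 m from L.
ΣM about L: R_y·4.3 − 45·1.4 − (4.85·3.2)·2.5 − 25·3.4 = 0 → R_y = 186.8/4.3 = 43.4419 ≈ 43.44 kN.
ΣF_y = 0: L_y + 43.4419 − 45 − 4.85·3.2 − 25 = 0 → L_y = 42.08 kN.
ΣF_x = 0: no horizontal applied forces, so L_x = 0.

L_x = 0, L_y = 42.08 kN, R_y = 43.44 kN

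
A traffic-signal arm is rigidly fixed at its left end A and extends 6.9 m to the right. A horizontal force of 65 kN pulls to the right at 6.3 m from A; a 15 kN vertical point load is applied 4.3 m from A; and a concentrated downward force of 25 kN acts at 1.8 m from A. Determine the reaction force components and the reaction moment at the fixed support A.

A_x = -65.00 kN, A_y = 40.00 kN, M_A = 109.5 kN·m

ΣF_x = 0: A_x + 65 = 0 → A_x = -65.00 kN.
ΣF_y = 0: A_y − 15 − 25 = 0 → A_y = 40.00 kN.
ΣM about A: M_A − 15·4.3 − 25·1.8 = 0 → M_A = 109.5 kN·m.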